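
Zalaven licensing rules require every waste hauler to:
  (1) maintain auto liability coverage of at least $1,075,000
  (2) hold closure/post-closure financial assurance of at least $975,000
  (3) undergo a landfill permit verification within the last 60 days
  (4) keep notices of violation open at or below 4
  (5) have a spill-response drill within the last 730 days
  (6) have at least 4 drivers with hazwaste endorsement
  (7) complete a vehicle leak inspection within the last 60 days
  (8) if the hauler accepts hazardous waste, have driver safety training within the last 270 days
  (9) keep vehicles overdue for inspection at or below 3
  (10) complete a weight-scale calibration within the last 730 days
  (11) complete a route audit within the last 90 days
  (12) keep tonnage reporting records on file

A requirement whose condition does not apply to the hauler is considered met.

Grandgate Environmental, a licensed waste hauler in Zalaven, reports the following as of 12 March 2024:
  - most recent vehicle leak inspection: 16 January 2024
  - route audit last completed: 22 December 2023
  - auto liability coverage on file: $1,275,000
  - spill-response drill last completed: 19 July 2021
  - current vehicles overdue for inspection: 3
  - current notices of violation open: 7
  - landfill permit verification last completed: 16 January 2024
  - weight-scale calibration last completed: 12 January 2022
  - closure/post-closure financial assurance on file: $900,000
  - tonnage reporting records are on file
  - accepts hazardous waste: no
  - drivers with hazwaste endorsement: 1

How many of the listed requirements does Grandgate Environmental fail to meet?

1. auto liability coverage $1,275,000 ≥ $1,075,000 → met
2. closure/post-closure financial assurance $900,000 < $975,000 → not met
3. landfill permit verification 56 days ago vs limit 60 → met
4. notices of violation open 7 > 4 → not met
5. spill-response drill 967 days ago vs limit 730 → not met
6. drivers with hazwaste endorsement 1 < 4 → not met
7. vehicle leak inspection 56 days ago vs limit 60 → met
8. condition 'accepts hazardous waste' does not hold → requirement n/a → met
9. vehicles overdue for inspection 3 ≤ 3 → met
10. weight-scale calibration 790 days ago vs limit 730 → not met
11. route audit 81 days ago vs limit 90 → met
12. tonnage reporting records present → met
Not met: 5 of 12

5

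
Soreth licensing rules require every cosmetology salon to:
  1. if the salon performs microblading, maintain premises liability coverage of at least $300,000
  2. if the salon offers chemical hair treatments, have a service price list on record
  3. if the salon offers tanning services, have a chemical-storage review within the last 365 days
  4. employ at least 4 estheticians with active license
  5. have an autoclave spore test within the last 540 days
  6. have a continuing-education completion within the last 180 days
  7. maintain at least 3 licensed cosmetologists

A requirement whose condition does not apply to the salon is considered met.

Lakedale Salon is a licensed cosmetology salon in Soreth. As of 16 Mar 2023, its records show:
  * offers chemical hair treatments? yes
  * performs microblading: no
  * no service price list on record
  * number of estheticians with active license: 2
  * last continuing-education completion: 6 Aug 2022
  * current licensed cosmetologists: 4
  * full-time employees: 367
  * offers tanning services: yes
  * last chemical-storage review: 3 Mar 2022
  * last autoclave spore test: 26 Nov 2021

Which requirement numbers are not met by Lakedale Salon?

2, 3, 4, 6

1. condition 'performs microblading' does not hold → requirement n/a → met
2. condition 'offers chemical hair treatments' holds; service price list absent → not met
3. condition 'offers tanning services' holds; chemical-storage review 378 days ago vs limit 365 → not met
4. estheticians with active license 2 < 4 → not met
5. autoclave spore test 475 days ago vs limit 540 → met
6. continuing-education completion 222 days ago vs limit 180 → not met
7. licensed cosmetologists 4 ≥ 3 → met
Not met: 2, 3, 4, 6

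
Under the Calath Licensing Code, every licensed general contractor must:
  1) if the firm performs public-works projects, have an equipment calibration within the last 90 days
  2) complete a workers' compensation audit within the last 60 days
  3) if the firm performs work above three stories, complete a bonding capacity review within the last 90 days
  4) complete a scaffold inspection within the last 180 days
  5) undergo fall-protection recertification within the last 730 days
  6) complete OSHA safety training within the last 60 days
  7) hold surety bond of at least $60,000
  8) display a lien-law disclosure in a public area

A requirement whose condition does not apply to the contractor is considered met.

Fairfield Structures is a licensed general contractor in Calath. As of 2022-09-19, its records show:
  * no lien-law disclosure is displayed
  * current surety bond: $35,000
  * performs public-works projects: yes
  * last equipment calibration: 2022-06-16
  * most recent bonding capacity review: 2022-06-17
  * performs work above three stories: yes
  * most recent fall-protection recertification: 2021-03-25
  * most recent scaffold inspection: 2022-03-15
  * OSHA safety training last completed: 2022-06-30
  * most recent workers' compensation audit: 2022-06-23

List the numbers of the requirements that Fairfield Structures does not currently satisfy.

1, 2, 3, 4, 6, 7, 8

1. condition 'performs public-works projects' holds; equipment calibration 95 days ago vs limit 90 → not met
2. workers' compensation audit 88 days ago vs limit 60 → not met
3. condition 'performs work above three stories' holds; bonding capacity review 94 days ago vs limit 90 → not met
4. scaffold inspection 188 days ago vs limit 180 → not met
5. fall-protection recertification 543 days ago vs limit 730 → met
6. OSHA safety training 81 days ago vs limit 60 → not met
7. surety bond $35,000 < $60,000 → not met
8. lien-law disclosure absent → not met
Not met: 1, 2, 3, 4, 6, 7, 8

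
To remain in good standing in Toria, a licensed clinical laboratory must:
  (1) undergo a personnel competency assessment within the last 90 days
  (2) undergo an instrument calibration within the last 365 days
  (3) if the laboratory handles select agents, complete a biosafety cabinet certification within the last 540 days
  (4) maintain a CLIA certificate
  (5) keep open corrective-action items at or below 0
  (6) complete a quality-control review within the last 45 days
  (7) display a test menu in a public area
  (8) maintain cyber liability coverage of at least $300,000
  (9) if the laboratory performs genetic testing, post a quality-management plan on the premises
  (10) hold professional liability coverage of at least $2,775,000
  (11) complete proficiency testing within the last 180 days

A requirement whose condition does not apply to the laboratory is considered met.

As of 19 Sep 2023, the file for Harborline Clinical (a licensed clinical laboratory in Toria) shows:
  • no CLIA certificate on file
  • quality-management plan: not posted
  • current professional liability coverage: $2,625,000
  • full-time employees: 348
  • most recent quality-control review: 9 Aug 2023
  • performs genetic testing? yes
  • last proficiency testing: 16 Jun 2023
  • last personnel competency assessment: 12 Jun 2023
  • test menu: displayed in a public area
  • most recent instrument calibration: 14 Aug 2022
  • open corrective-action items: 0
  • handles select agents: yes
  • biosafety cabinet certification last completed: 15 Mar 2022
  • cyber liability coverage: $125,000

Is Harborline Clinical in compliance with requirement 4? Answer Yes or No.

4. CLIA certificate absent → not met

No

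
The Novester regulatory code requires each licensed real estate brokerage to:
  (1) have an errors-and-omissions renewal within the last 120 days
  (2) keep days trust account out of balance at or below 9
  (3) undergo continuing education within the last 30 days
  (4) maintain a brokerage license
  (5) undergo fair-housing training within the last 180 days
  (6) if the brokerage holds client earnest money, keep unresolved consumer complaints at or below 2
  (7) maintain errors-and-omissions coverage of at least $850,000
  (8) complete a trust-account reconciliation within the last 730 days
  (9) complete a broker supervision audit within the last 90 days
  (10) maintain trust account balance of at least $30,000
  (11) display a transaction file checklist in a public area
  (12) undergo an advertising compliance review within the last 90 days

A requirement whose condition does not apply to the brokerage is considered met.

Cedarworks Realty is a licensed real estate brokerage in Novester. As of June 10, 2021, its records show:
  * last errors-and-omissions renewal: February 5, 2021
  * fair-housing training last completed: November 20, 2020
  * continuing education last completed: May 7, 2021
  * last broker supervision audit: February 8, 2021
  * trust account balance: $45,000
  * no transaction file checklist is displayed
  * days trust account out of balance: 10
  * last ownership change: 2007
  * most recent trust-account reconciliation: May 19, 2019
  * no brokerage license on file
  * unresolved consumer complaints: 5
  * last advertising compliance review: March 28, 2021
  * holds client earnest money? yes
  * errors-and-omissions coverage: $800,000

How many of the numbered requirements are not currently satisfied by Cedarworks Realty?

1. errors-and-omissions renewal 125 days ago vs limit 120 → not met
2. days trust account out of balance 10 > 9 → not met
3. continuing education 34 days ago vs limit 30 → not met
4. brokerage license absent → not met
5. fair-housing training 202 days ago vs limit 180 → not met
6. condition 'holds client earnest money' holds; unresolved consumer complaints 5 > 2 → not met
7. errors-and-omissions coverage $800,000 < $850,000 → not met
8. trust-account reconciliation 753 days ago vs limit 730 → not met
9. broker supervision audit 122 days ago vs limit 90 → not met
10. trust account balance $45,000 ≥ $30,000 → met
11. transaction file checklist absent → not met
12. advertising compliance review 74 days ago vs limit 90 → met
Not met: 10 of 12

10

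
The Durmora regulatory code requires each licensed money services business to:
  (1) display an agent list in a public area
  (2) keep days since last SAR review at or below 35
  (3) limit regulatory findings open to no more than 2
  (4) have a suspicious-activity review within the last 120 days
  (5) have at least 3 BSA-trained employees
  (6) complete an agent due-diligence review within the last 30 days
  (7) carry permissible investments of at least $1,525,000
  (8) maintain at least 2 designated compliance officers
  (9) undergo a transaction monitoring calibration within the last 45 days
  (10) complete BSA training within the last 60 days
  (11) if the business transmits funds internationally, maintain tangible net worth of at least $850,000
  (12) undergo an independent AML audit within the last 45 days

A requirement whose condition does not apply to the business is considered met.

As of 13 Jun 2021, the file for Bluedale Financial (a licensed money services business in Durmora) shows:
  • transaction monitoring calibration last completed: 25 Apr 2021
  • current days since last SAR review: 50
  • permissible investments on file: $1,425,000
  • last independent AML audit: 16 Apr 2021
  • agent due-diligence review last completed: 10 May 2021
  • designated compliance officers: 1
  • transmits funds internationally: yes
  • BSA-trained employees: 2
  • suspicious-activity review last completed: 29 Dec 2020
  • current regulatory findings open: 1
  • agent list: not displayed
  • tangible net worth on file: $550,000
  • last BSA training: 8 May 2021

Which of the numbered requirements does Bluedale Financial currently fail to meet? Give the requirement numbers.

1, 2, 4, 5, 6, 7, 8, 9, 11, 12

1. agent list absent → not met
2. days since last SAR review 50 > 35 → not met
3. regulatory findings open 1 ≤ 2 → met
4. suspicious-activity review 166 days ago vs limit 120 → not met
5. BSA-trained employees 2 < 3 → not met
6. agent due-diligence review 34 days ago vs limit 30 → not met
7. permissible investments $1,425,000 < $1,525,000 → not met
8. designated compliance officers 1 < 2 → not met
9. transaction monitoring calibration 49 days ago vs limit 45 → not met
10. BSA training 36 days ago vs limit 60 → met
11. condition 'transmits funds internationally' holds; tangible net worth $550,000 < $850,000 → not met
12. independent AML audit 58 days ago vs limit 45 → not met
Not met: 1, 2, 4, 5, 6, 7, 8, 9, 11, 12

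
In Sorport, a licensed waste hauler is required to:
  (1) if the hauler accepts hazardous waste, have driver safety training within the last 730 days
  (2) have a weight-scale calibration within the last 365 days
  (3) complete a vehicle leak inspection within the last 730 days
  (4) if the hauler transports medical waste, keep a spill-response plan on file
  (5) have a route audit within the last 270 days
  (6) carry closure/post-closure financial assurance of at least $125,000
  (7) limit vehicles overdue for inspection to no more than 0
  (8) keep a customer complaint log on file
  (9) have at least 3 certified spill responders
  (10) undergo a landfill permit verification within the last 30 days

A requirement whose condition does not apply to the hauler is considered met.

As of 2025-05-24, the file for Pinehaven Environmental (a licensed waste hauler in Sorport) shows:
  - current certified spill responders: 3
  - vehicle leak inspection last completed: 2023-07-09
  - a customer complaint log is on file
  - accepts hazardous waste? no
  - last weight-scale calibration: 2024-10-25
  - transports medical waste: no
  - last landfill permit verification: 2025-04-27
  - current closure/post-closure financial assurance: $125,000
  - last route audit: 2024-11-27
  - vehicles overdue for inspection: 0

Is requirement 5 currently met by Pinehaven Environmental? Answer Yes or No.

5. route audit 178 days ago vs limit 270 → met

Yes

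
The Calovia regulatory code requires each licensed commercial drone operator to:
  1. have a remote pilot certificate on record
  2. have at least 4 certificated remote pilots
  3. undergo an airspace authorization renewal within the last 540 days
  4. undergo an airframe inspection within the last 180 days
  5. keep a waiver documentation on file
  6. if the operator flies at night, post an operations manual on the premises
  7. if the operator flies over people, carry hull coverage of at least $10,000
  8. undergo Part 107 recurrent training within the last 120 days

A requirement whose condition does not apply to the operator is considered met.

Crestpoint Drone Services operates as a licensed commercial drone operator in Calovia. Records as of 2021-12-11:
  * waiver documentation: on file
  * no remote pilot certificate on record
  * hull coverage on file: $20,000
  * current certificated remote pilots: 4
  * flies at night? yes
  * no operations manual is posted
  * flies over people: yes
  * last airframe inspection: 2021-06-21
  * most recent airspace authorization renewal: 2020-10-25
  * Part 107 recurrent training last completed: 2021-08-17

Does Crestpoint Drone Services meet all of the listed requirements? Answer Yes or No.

No

1. remote pilot certificate absent → not met
2. certificated remote pilots 4 ≥ 4 → met
3. airspace authorization renewal 412 days ago vs limit 540 → met
4. airframe inspection 173 days ago vs limit 180 → met
5. waiver documentation present → met
6. condition 'flies at night' holds; operations manual absent → not met
7. condition 'flies over people' holds; hull coverage $20,000 ≥ $10,000 → met
8. Part 107 recurrent training 116 days ago vs limit 120 → met
Not met: 1, 6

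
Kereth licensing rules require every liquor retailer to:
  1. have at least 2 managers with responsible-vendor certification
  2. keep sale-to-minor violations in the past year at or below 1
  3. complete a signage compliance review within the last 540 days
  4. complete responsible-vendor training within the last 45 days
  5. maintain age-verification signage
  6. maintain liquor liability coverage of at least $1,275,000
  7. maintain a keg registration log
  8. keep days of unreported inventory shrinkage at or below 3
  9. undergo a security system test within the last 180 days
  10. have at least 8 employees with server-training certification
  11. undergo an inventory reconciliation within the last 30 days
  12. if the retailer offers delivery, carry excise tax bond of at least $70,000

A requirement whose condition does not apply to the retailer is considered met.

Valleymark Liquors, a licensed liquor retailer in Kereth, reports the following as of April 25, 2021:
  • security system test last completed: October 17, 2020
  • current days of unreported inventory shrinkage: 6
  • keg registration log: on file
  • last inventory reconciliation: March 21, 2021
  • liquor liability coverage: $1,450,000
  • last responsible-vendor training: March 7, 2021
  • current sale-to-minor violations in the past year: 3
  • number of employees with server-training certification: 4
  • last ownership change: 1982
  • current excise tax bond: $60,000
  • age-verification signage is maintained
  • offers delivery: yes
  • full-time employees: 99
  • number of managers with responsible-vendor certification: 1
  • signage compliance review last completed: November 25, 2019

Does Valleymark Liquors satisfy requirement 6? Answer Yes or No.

Yes

6. liquor liability coverage $1,450,000 ≥ $1,275,000 → met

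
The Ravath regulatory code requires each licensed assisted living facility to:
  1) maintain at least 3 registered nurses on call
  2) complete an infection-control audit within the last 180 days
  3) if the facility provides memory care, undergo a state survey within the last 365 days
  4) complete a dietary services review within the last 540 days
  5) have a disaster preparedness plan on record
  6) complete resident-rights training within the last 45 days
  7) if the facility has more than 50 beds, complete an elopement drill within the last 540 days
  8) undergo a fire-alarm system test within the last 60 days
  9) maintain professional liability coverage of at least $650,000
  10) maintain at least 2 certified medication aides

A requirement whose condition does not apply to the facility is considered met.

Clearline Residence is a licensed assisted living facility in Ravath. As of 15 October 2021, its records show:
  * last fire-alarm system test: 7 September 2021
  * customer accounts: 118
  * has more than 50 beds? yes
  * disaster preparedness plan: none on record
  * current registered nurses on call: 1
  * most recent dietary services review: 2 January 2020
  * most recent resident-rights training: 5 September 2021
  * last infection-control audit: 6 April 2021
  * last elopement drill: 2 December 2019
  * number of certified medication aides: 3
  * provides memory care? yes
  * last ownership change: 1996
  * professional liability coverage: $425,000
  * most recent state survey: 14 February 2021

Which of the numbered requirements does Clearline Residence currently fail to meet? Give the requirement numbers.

1, 2, 4, 5, 7, 9

1. registered nurses on call 1 < 3 → not met
2. infection-control audit 192 days ago vs limit 180 → not met
3. condition 'provides memory care' holds; state survey 243 days ago vs limit 365 → met
4. dietary services review 652 days ago vs limit 540 → not met
5. disaster preparedness plan absent → not met
6. resident-rights training 40 days ago vs limit 45 → met
7. condition 'has more than 50 beds' holds; elopement drill 683 days ago vs limit 540 → not met
8. fire-alarm system test 38 days ago vs limit 60 → met
9. professional liability coverage $425,000 < $650,000 → not met
10. certified medication aides 3 ≥ 2 → met
Not met: 1, 2, 4, 5, 7, 9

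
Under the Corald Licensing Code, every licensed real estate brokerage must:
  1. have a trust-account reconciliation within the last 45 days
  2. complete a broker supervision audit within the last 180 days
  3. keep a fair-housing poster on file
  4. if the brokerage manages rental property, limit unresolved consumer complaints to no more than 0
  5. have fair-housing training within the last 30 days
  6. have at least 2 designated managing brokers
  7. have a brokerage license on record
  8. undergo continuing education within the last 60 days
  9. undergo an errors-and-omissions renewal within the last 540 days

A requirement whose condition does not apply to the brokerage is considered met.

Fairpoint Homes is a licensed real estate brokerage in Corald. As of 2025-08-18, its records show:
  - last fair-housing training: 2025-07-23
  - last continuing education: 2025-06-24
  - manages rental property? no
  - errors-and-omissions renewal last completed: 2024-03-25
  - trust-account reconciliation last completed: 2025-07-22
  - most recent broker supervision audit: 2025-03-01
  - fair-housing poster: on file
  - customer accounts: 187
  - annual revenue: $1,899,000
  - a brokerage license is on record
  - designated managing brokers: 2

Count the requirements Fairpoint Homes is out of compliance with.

1. trust-account reconciliation 27 days ago vs limit 45 → met
2. broker supervision audit 170 days ago vs limit 180 → met
3. fair-housing poster present → met
4. condition 'manages rental property' does not hold → requirement n/a → met
5. fair-housing training 26 days ago vs limit 30 → met
6. designated managing brokers 2 ≥ 2 → met
7. brokerage license present → met
8. continuing education 55 days ago vs limit 60 → met
9. errors-and-omissions renewal 511 days ago vs limit 540 → met
Not met: 0 of 9

0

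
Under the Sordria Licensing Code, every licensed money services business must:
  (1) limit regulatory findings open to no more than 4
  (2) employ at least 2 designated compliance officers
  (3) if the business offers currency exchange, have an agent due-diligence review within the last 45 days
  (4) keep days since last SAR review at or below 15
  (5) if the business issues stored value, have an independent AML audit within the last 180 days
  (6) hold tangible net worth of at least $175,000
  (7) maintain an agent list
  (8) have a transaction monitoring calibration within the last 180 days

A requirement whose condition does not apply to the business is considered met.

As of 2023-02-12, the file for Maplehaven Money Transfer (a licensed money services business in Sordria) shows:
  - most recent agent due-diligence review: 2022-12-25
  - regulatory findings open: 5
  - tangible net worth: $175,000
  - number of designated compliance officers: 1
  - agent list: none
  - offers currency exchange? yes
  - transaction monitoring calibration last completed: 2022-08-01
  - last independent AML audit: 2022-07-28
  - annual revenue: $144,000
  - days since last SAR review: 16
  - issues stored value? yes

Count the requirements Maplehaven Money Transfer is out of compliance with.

7

1. regulatory findings open 5 > 4 → not met
2. designated compliance officers 1 < 2 → not met
3. condition 'offers currency exchange' holds; agent due-diligence review 49 days ago vs limit 45 → not met
4. days since last SAR review 16 > 15 → not met
5. condition 'issues stored value' holds; independent AML audit 199 days ago vs limit 180 → not met
6. tangible net worth $175,000 ≥ $175,000 → met
7. agent list absent → not met
8. transaction monitoring calibration 195 days ago vs limit 180 → not met
Not met: 7 of 8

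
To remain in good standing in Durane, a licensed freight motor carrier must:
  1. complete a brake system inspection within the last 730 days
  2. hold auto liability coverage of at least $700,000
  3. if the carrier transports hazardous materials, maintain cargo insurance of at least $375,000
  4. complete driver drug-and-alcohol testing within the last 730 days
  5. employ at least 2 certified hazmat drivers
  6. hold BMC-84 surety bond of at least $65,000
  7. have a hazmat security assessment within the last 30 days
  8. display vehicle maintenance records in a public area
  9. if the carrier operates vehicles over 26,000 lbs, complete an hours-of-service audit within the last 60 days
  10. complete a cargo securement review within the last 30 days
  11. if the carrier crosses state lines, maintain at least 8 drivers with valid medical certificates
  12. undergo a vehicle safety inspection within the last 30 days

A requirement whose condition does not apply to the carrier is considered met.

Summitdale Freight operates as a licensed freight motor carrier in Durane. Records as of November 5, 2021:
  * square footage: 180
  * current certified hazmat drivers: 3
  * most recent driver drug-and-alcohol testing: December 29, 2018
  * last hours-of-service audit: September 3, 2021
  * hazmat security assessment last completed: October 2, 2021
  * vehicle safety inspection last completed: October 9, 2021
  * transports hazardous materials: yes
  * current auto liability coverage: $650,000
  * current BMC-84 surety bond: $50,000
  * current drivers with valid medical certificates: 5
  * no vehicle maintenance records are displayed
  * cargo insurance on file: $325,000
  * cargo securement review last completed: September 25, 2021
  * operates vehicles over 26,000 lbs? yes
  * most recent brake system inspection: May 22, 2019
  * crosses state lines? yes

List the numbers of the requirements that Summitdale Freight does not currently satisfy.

1. brake system inspection 898 days ago vs limit 730 → not met
2. auto liability coverage $650,000 < $700,000 → not met
3. condition 'transports hazardous materials' holds; cargo insurance $325,000 < $375,000 → not met
4. driver drug-and-alcohol testing 1042 days ago vs limit 730 → not met
5. certified hazmat drivers 3 ≥ 2 → met
6. BMC-84 surety bond $50,000 < $65,000 → not met
7. hazmat security assessment 34 days ago vs limit 30 → not met
8. vehicle maintenance records absent → not met
9. condition 'operates vehicles over 26,000 lbs' holds; hours-of-service audit 63 days ago vs limit 60 → not met
10. cargo securement review 41 days ago vs limit 30 → not met
11. condition 'crosses state lines' holds; drivers with valid medical certificates 5 < 8 → not met
12. vehicle safety inspection 27 days ago vs limit 30 → met
Not met: 1, 2, 3, 4, 6, 7, 8, 9, 10, 11

1, 2, 3, 4, 6, 7, 8, 9, 10, 11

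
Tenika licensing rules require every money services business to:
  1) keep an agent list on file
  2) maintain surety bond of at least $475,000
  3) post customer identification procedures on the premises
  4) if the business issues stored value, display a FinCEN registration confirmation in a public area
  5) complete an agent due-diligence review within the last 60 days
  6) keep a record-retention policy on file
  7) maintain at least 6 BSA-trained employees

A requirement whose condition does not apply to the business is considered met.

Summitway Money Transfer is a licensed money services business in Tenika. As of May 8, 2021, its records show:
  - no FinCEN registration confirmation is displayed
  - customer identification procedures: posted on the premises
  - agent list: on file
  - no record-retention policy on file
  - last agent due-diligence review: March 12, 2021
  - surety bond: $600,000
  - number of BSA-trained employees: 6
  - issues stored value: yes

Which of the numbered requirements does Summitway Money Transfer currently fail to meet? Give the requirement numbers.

1. agent list present → met
2. surety bond $600,000 ≥ $475,000 → met
3. customer identification procedures present → met
4. condition 'issues stored value' holds; FinCEN registration confirmation absent → not met
5. agent due-diligence review 57 days ago vs limit 60 → met
6. record-retention policy absent → not met
7. BSA-trained employees 6 ≥ 6 → met
Not met: 4, 6

4, 6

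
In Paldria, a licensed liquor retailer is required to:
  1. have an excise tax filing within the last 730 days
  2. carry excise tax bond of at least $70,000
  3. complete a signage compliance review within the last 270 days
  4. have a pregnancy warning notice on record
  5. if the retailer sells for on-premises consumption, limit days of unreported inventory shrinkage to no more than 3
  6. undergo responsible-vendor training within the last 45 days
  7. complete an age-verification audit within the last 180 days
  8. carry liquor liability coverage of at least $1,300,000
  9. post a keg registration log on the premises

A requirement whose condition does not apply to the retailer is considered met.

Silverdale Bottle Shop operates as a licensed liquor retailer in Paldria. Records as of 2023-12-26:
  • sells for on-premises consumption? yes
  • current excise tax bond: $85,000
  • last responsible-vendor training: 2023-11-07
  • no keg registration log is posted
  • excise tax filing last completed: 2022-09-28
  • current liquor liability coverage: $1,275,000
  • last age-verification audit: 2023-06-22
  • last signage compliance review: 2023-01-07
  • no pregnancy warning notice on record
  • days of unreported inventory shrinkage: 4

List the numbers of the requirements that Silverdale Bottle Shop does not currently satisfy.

3, 4, 5, 6, 7, 8, 9

1. excise tax filing 454 days ago vs limit 730 → met
2. excise tax bond $85,000 ≥ $70,000 → met
3. signage compliance review 353 days ago vs limit 270 → not met
4. pregnancy warning notice absent → not met
5. condition 'sells for on-premises consumption' holds; days of unreported inventory shrinkage 4 > 3 → not met
6. responsible-vendor training 49 days ago vs limit 45 → not met
7. age-verification audit 187 days ago vs limit 180 → not met
8. liquor liability coverage $1,275,000 < $1,300,000 → not met
9. keg registration log absent → not met
Not met: 3, 4, 5, 6, 7, 8, 9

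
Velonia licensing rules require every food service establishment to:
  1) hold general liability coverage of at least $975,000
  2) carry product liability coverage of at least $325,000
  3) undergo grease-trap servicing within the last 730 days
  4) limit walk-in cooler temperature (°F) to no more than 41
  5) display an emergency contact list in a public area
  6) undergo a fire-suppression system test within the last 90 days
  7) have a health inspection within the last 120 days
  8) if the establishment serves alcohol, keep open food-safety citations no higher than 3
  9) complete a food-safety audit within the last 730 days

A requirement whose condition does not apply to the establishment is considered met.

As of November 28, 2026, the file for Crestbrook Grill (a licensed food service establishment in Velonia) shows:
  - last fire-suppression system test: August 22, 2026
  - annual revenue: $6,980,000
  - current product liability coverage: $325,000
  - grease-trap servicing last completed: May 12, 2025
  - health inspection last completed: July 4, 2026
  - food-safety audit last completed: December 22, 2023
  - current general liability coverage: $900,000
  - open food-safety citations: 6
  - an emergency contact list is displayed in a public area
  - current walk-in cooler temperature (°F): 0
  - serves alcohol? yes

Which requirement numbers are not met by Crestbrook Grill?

1, 6, 7, 8, 9

1. general liability coverage $900,000 < $975,000 → not met
2. product liability coverage $325,000 ≥ $325,000 → met
3. grease-trap servicing 565 days ago vs limit 730 → met
4. walk-in cooler temperature (°F) 0 ≤ 41 → met
5. emergency contact list present → met
6. fire-suppression system test 98 days ago vs limit 90 → not met
7. health inspection 147 days ago vs limit 120 → not met
8. condition 'serves alcohol' holds; open food-safety citations 6 > 3 → not met
9. food-safety audit 1072 days ago vs limit 730 → not met
Not met: 1, 6, 7, 8, 9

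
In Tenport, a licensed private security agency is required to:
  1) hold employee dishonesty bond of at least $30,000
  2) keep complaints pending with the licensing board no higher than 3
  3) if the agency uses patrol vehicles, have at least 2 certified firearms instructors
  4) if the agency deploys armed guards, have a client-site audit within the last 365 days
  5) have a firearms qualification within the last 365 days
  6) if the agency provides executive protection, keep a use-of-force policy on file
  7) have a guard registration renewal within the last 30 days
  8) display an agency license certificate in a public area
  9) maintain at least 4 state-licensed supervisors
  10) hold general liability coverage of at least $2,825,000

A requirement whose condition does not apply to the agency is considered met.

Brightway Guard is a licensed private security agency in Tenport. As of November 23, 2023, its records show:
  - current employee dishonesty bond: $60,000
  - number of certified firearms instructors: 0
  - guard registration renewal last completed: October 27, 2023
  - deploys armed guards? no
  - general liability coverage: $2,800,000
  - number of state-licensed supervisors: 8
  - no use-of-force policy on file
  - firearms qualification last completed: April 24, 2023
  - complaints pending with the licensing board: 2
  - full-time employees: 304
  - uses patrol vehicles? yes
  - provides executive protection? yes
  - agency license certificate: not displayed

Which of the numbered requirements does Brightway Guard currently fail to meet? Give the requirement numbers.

1. employee dishonesty bond $60,000 ≥ $30,000 → met
2. complaints pending with the licensing board 2 ≤ 3 → met
3. condition 'uses patrol vehicles' holds; certified firearms instructors 0 < 2 → not met
4. condition 'deploys armed guards' does not hold → requirement n/a → met
5. firearms qualification 213 days ago vs limit 365 → met
6. condition 'provides executive protection' holds; use-of-force policy absent → not met
7. guard registration renewal 27 days ago vs limit 30 → met
8. agency license certificate absent → not met
9. state-licensed supervisors 8 ≥ 4 → met
10. general liability coverage $2,800,000 < $2,825,000 → not met
Not met: 3, 6, 8, 10

3, 6, 8, 10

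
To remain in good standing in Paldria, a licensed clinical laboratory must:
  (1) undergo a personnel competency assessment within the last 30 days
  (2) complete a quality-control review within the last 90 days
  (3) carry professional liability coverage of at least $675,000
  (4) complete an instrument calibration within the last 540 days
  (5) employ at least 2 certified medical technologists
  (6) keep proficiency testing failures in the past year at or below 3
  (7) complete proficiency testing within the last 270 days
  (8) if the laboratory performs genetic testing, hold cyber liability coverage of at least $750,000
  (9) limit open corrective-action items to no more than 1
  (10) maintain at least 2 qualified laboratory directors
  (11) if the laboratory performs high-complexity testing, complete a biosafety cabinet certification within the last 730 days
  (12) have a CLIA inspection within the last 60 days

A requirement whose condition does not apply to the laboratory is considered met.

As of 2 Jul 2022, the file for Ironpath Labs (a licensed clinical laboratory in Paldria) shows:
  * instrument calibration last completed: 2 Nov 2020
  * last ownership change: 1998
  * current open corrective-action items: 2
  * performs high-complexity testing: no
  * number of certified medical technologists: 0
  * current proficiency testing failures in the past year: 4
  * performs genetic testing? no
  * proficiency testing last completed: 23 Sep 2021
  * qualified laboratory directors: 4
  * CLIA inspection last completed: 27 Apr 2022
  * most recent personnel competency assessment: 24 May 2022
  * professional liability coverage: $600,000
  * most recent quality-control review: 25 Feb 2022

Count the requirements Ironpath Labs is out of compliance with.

1. personnel competency assessment 39 days ago vs limit 30 → not met
2. quality-control review 127 days ago vs limit 90 → not met
3. professional liability coverage $600,000 < $675,000 → not met
4. instrument calibration 607 days ago vs limit 540 → not met
5. certified medical technologists 0 < 2 → not met
6. proficiency testing failures in the past year 4 > 3 → not met
7. proficiency testing 282 days ago vs limit 270 → not met
8. condition 'performs genetic testing' does not hold → requirement n/a → met
9. open corrective-action items 2 > 1 → not met
10. qualified laboratory directors 4 ≥ 2 → met
11. condition 'performs high-complexity testing' does not hold → requirement n/a → met
12. CLIA inspection 66 days ago vs limit 60 → not met
Not met: 9 of 12

9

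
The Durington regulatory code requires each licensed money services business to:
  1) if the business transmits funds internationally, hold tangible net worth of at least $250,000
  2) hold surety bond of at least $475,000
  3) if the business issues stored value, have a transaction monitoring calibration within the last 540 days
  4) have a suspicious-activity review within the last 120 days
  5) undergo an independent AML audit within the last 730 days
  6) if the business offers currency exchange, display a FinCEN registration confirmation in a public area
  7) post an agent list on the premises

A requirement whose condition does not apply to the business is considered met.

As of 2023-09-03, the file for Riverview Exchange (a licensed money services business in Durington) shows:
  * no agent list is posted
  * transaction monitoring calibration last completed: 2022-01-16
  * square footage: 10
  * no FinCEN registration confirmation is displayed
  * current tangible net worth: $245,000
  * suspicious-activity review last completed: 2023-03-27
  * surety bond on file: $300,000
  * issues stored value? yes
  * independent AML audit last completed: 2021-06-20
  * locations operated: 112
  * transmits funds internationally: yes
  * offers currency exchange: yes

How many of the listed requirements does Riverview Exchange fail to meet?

1. condition 'transmits funds internationally' holds; tangible net worth $245,000 < $250,000 → not met
2. surety bond $300,000 < $475,000 → not met
3. condition 'issues stored value' holds; transaction monitoring calibration 595 days ago vs limit 540 → not met
4. suspicious-activity review 160 days ago vs limit 120 → not met
5. independent AML audit 805 days ago vs limit 730 → not met
6. condition 'offers currency exchange' holds; FinCEN registration confirmation absent → not met
7. agent list absent → not met
Not met: 7 of 7

7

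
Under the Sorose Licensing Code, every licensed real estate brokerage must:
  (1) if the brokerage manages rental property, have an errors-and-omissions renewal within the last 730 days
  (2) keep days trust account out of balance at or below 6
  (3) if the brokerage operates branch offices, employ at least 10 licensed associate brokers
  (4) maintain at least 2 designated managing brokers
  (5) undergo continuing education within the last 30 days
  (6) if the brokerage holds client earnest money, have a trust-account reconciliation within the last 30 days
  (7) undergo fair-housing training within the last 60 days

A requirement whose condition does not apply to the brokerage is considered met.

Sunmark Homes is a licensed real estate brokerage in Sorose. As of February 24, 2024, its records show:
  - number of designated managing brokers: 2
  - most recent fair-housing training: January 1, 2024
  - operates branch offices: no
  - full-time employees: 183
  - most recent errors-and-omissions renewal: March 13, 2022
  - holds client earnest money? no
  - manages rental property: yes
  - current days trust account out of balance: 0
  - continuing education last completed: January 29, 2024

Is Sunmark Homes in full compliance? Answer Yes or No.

1. condition 'manages rental property' holds; errors-and-omissions renewal 713 days ago vs limit 730 → met
2. days trust account out of balance 0 ≤ 6 → met
3. condition 'operates branch offices' does not hold → requirement n/a → met
4. designated managing brokers 2 ≥ 2 → met
5. continuing education 26 days ago vs limit 30 → met
6. condition 'holds client earnest money' does not hold → requirement n/a → met
7. fair-housing training 54 days ago vs limit 60 → met
All met.

Yes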